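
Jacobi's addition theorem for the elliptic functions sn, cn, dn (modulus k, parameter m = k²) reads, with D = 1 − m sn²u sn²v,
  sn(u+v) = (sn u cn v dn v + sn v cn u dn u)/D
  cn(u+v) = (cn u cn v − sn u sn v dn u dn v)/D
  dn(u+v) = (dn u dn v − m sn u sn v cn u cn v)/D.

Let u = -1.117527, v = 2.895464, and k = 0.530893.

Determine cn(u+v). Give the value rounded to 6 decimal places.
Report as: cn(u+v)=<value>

sn u = -0.8755801475389689, cn u = 0.4830728777686008, dn u = 0.8853950298706916
sn v = 0.4841899720677603, cn v = -0.8749628968985036, dn v = 0.9663972893316972
m = k² = 0.281847377449
D = 1 − m·sn²u·sn²v = 0.9493432420354951
cn(u+v) = (cn u·cn v − sn u·sn v·dn u·dn v)/D = -0.05992330151628863/0.9493432420354951 = -0.06312079642322681

cn(u+v)=-0.063121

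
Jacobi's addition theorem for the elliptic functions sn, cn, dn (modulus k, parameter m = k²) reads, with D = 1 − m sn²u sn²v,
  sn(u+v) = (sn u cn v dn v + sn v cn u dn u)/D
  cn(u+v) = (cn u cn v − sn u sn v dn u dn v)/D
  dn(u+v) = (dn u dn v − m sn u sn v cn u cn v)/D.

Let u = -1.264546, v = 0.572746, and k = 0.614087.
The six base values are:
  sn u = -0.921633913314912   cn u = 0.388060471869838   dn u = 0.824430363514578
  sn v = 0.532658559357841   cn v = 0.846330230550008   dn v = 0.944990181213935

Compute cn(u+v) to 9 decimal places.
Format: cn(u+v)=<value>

cn(u+v)=0.781954663

m = k² = 0.377102843569
D = 1 − m·sn²u·sn²v = 0.9091187018865941
cn(u+v) = (cn u·cn v − sn u·sn v·dn u·dn v)/D = 0.7108896079325705/0.9091187018865941 = 0.7819546627490331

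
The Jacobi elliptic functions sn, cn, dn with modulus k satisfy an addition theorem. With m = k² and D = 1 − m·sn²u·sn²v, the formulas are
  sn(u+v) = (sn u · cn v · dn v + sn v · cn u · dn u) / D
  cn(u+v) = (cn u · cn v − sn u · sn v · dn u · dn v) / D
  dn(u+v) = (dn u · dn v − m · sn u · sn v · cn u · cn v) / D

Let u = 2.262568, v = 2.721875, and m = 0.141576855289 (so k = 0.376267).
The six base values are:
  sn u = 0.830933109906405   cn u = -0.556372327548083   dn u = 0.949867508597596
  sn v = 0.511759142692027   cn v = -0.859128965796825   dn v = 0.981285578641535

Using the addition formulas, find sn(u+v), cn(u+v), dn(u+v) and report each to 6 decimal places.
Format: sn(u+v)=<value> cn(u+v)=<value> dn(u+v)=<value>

sn(u+v)=-0.996484 cn(u+v)=0.083780 dn(u+v)=0.927047

m = k² = 0.141576855289
D = 1 − m·sn²u·sn²v = 0.9743990777374644
sn(u+v) = (sn u·cn v·dn v + sn v·cn u·dn u)/D = -0.970973346507227/0.9743990777374644 = -0.9964842626512006
cn(u+v) = (cn u·cn v − sn u·sn v·dn u·dn v)/D = 0.08163530528011481/0.9743990777374644 = 0.08378015450268117
dn(u+v) = (dn u·dn v − m·sn u·sn v·cn u·cn v)/D = 0.9033141352535452/0.9743990777374644 = 0.9270474037711766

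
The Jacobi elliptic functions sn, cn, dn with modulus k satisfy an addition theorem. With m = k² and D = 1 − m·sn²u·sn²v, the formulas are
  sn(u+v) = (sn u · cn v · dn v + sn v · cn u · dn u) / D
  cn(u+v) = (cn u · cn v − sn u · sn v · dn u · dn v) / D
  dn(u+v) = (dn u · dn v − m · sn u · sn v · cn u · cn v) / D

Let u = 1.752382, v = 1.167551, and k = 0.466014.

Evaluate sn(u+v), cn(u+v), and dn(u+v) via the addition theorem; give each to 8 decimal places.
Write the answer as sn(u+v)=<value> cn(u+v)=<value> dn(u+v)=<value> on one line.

sn u = 0.9972382270639598, cn u = -0.07426922971412997, dn u = 0.8854540296202476
sn v = 0.9017464900531843, cn v = 0.4322652746598579, dn v = 0.9074192515577763
m = k² = 0.217169048196
D = 1 − m·sn²u·sn²v = 0.8243837558077382
sn(u+v) = (sn u·cn v·dn v + sn v·cn u·dn u)/D = 0.3318618955695143/0.8243837558077382 = 0.402557538563279
cn(u+v) = (cn u·cn v − sn u·sn v·dn u·dn v)/D = -0.7546365079352319/0.8243837558077382 = -0.9153946843552644
dn(u+v) = (dn u·dn v − m·sn u·sn v·cn u·cn v)/D = 0.8097476435423654/0.8243837558077382 = 0.9822459962823598

sn(u+v)=0.40255754 cn(u+v)=-0.91539468 dn(u+v)=0.98224600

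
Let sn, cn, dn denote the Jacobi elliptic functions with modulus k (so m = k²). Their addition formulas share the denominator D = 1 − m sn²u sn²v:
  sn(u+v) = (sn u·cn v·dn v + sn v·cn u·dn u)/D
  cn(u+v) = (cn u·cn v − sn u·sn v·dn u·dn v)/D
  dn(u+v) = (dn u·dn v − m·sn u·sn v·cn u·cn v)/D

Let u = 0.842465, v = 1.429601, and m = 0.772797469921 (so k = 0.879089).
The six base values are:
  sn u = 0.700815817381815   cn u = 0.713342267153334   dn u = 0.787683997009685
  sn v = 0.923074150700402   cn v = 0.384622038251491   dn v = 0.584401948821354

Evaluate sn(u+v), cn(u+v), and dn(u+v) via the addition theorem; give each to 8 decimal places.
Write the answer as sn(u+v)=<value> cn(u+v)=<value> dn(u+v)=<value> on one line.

m = k² = 0.772797469921
D = 1 − m·sn²u·sn²v = 0.6765950515001134
sn(u+v) = (sn u·cn v·dn v + sn v·cn u·dn u)/D = 0.6761896369726504/0.6765950515001134 = 0.9994008018140776
cn(u+v) = (cn u·cn v − sn u·sn v·dn u·dn v)/D = -0.02341876523722497/0.6765950515001134 = -0.03461267590607119
dn(u+v) = (dn u·dn v − m·sn u·sn v·cn u·cn v)/D = 0.323160644870771/0.6765950515001134 = 0.4776278575408955

sn(u+v)=0.99940080 cn(u+v)=-0.03461268 dn(u+v)=0.47762786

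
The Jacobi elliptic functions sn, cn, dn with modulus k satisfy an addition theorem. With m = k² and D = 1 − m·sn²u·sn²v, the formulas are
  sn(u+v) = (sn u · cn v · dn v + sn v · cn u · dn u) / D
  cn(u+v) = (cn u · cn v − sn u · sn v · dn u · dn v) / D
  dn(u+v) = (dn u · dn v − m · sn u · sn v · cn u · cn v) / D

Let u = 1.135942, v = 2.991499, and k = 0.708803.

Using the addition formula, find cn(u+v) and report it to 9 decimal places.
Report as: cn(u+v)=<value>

cn(u+v)=-0.917342966

sn u = 0.8632210875650263, cn u = 0.504826063098027, dn u = 0.7909709565106458
sn v = 0.6386187510040326, cn v = -0.7695232880595943, dn v = 0.8916857931279332
m = k² = 0.502401692809
D = 1 − m·sn²u·sn²v = 0.8473212806477858
cn(u+v) = (cn u·cn v − sn u·sn v·dn u·dn v)/D = -0.7772842170286233/0.8473212806477858 = -0.9173429663354867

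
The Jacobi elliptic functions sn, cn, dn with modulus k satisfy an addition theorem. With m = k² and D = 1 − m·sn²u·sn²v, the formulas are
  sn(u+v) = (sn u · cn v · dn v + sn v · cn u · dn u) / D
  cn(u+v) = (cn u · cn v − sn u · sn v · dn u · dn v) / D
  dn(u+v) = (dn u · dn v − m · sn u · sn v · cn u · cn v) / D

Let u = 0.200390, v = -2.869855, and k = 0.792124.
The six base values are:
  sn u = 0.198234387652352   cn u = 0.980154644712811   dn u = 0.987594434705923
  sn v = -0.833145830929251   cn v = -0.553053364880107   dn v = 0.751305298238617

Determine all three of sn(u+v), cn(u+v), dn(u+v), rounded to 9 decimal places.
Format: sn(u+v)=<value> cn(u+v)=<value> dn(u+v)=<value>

m = k² = 0.627460431376
D = 1 − m·sn²u·sn²v = 0.982884626465775
sn(u+v) = (sn u·cn v·dn v + sn v·cn u·dn u)/D = -0.8888499771169373/0.982884626465775 = -0.9043278866951408
cn(u+v) = (cn u·cn v − sn u·sn v·dn u·dn v)/D = -0.4195329630934693/0.982884626465775 = -0.4268384628234673
dn(u+v) = (dn u·dn v − m·sn u·sn v·cn u·cn v)/D = 0.6858092945280369/0.982884626465775 = 0.6977515733398415

sn(u+v)=-0.904327887 cn(u+v)=-0.426838463 dn(u+v)=0.697751573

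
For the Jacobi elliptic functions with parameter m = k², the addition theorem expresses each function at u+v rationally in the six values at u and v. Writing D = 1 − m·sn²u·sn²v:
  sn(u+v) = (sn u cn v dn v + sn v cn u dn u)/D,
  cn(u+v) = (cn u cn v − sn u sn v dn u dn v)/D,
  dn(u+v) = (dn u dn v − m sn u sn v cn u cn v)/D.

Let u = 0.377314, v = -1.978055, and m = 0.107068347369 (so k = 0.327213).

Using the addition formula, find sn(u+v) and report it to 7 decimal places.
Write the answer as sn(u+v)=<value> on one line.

sn(u+v)=-0.9999017

sn u = 0.3675590643702961, cn u = 0.9300001796769894, dn u = 0.9927412059809987
sn v = -0.9416468444697888, cn v = -0.3366024662715493, dn v = 0.9513477949958267
m = k² = 0.107068347369
D = 1 − m·sn²u·sn²v = 0.9871739926415634
sn(u+v) = (sn u·cn v·dn v + sn v·cn u·dn u)/D = -0.9870769523935687/0.9871739926415634 = -0.9999016989419109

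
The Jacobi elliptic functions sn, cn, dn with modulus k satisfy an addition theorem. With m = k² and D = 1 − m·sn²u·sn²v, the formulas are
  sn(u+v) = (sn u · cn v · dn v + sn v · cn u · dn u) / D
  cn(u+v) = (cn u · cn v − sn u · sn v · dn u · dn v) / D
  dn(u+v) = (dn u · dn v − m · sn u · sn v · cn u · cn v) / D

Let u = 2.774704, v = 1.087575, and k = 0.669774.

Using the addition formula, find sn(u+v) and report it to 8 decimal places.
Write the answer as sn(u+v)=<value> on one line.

sn u = 0.7252404821816198, cn u = -0.6884956376078004, dn u = 0.8740993304612837
sn v = 0.8479448306427869, cn v = 0.5300844877811229, dn v = 0.8230758918589336
m = k² = 0.448597211076
D = 1 − m·sn²u·sn²v = 0.8303492284757157
sn(u+v) = (sn u·cn v·dn v + sn v·cn u·dn u)/D = -0.1938824604988743/0.8303492284757157 = -0.2334950811657731

sn(u+v)=-0.23349508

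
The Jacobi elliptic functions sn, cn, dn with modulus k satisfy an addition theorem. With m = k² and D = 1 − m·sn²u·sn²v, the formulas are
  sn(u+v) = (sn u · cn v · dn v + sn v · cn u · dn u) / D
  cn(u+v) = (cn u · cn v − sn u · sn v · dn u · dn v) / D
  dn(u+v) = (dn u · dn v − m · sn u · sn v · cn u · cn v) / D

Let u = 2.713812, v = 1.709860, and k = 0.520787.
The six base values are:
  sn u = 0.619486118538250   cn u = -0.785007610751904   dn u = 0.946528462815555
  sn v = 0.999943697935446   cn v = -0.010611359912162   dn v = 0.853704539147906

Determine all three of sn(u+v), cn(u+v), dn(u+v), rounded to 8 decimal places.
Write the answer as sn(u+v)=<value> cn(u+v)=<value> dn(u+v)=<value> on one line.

sn(u+v)=-0.83556072 cn(u+v)=-0.54939812 dn(u+v)=0.90035838

m = k² = 0.271219099369
D = 1 − m·sn²u·sn²v = 0.8959278508634711
sn(u+v) = (sn u·cn v·dn v + sn v·cn u·dn u)/D = -0.7486021166270742/0.8959278508634711 = -0.8355607160839924
cn(u+v) = (cn u·cn v − sn u·sn v·dn u·dn v)/D = -0.4922210732326507/0.8959278508634711 = -0.5493981158842883
dn(u+v) = (dn u·dn v − m·sn u·sn v·cn u·cn v)/D = 0.8066561470531683/0.8959278508634711 = 0.9003583784963653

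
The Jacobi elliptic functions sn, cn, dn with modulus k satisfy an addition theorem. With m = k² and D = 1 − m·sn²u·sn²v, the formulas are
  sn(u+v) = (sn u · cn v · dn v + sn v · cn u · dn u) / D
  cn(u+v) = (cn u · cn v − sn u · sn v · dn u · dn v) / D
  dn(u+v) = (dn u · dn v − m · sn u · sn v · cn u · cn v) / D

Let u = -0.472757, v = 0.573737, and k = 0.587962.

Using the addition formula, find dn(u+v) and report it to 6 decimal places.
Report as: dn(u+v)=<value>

sn u = -0.4501684263498549, cn u = 0.8929436644703266, dn u = 0.9643357697580379
sn v = 0.5342264952450096, cn v = 0.8453413817968654, dn v = 0.9493882900275362
m = k² = 0.345699313444
D = 1 − m·sn²u·sn²v = 0.9800060120291091
dn(u+v) = (dn u·dn v − m·sn u·sn v·cn u·cn v)/D = 0.9782850740377118/0.9800060120291091 = 0.9982439515979763

dn(u+v)=0.998244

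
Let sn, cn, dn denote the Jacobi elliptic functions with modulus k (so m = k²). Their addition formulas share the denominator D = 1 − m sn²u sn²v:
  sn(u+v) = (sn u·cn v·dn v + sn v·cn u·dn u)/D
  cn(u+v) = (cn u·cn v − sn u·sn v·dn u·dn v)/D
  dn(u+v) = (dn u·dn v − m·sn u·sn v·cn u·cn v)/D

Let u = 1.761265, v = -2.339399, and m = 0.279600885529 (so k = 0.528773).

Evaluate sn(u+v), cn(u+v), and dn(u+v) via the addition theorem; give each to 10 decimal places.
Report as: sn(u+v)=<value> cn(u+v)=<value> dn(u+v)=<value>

sn(u+v)=-0.5394140627 cn(u+v)=0.8420406575 dn(u+v)=0.9584598169

sn u = 0.9987410135126044, cn u = -0.0501636115906309, dn u = 0.8491776603066944
sn v = -0.8522264159671141, cn v = -0.5231731414434875, dn v = 0.8927086371569892
m = k² = 0.279600885529
D = 1 − m·sn²u·sn²v = 0.7974397169951803
sn(u+v) = (sn u·cn v·dn v + sn v·cn u·dn u)/D = -0.4301501975203569/0.7974397169951803 = -0.5394140627221314
cn(u+v) = (cn u·cn v − sn u·sn v·dn u·dn v)/D = 0.6714766636410764/0.7974397169951803 = 0.8420406575324047
dn(u+v) = (dn u·dn v − m·sn u·sn v·cn u·cn v)/D = 0.7643139251577873/0.7974397169951803 = 0.9584598169223201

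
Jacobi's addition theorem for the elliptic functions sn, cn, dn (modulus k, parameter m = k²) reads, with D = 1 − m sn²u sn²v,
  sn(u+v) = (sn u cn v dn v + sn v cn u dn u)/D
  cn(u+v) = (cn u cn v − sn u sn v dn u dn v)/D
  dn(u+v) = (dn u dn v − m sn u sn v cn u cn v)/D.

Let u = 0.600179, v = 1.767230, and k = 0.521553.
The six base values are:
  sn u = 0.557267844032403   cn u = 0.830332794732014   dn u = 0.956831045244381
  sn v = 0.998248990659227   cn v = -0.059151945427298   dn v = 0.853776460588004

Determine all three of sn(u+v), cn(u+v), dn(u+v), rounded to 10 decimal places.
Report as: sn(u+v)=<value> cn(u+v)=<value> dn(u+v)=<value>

m = k² = 0.272017531809
D = 1 − m·sn²u·sn²v = 0.9158212208970585
sn(u+v) = (sn u·cn v·dn v + sn v·cn u·dn u)/D = 0.7649535988260839/0.9158212208970585 = 0.835265203919169
cn(u+v) = (cn u·cn v − sn u·sn v·dn u·dn v)/D = -0.5035618137710619/0.9158212208970585 = -0.5498472870914878
dn(u+v) = (dn u·dn v − m·sn u·sn v·cn u·cn v)/D = 0.8243520847089373/0.9158212208970585 = 0.9001233711329313

sn(u+v)=0.8352652039 cn(u+v)=-0.5498472871 dn(u+v)=0.9001233711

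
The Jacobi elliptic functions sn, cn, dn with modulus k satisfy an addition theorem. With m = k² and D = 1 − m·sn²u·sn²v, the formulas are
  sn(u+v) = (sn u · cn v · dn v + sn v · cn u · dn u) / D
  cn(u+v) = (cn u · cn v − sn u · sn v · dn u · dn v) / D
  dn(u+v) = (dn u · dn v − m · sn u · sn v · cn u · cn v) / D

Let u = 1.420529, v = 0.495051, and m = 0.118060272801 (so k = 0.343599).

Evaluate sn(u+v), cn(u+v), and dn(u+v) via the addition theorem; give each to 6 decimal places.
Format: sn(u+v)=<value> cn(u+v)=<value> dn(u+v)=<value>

sn(u+v)=0.961725 cn(u+v)=-0.274018 dn(u+v)=0.943824

sn u = 0.9823880337711286, cn u = 0.1868522172822576, dn u = 0.94130847981879
sn v = 0.473077543160529, cn v = 0.8810207932604075, dn v = 0.9867004774030114
m = k² = 0.118060272801
D = 1 − m·sn²u·sn²v = 0.9745003291007448
sn(u+v) = (sn u·cn v·dn v + sn v·cn u·dn u)/D = 0.9372010074646969/0.9745003291007448 = 0.9617246700465794
cn(u+v) = (cn u·cn v − sn u·sn v·dn u·dn v)/D = -0.2670302661209347/0.9745003291007448 = -0.2740176253889482
dn(u+v) = (dn u·dn v − m·sn u·sn v·cn u·cn v)/D = 0.9197571174553681/0.9745003291007448 = 0.9438243271853044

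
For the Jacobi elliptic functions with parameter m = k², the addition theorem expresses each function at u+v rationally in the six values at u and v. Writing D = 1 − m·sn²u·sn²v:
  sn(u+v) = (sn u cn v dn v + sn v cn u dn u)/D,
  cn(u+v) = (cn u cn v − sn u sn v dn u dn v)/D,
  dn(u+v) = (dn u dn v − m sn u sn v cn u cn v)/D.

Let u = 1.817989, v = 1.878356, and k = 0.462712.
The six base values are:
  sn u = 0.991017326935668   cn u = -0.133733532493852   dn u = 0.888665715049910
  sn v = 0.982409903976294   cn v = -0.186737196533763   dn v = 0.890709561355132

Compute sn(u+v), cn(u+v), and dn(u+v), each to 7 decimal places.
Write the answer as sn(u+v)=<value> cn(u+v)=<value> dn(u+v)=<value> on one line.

sn(u+v)=-0.3532843 cn(u+v)=-0.9355160 dn(u+v)=0.9865485

m = k² = 0.214102394944
D = 1 − m·sn²u·sn²v = 0.7970591453572295
sn(u+v) = (sn u·cn v·dn v + sn v·cn u·dn u)/D = -0.2815884516996661/0.7970591453572295 = -0.3532842617011345
cn(u+v) = (cn u·cn v − sn u·sn v·dn u·dn v)/D = -0.7456616022479513/0.7970591453572295 = -0.93551602361172
dn(u+v) = (dn u·dn v − m·sn u·sn v·cn u·cn v)/D = 0.7863374988387609/0.7970591453572295 = 0.9865484931941113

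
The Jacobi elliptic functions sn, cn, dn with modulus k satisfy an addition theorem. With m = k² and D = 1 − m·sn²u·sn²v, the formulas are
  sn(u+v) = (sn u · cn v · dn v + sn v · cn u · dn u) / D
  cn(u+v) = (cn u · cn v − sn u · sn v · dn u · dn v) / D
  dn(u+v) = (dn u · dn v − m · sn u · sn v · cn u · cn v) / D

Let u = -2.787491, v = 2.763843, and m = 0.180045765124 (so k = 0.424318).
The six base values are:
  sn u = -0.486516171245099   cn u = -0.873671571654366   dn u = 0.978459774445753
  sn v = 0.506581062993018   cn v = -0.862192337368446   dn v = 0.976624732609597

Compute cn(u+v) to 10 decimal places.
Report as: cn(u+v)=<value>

cn(u+v)=0.9997204085

m = k² = 0.180045765124
D = 1 − m·sn²u·sn²v = 0.9890635751439378
cn(u+v) = (cn u·cn v − sn u·sn v·dn u·dn v)/D = 0.9887870413366246/0.9890635751439378 = 0.9997204084608283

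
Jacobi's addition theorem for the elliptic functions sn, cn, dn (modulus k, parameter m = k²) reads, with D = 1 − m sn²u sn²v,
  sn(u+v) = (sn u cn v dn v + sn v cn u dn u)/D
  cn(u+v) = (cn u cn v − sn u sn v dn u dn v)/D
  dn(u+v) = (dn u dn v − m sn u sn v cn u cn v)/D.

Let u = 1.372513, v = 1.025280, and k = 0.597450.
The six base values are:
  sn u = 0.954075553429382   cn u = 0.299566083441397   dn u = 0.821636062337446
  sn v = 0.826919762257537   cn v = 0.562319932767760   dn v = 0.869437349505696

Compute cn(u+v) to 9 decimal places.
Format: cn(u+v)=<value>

m = k² = 0.3569465025
D = 1 − m·sn²u·sn²v = 0.7778248873746148
cn(u+v) = (cn u·cn v − sn u·sn v·dn u·dn v)/D = -0.3951388580979331/0.7778248873746148 = -0.5080049051035659

cn(u+v)=-0.508004905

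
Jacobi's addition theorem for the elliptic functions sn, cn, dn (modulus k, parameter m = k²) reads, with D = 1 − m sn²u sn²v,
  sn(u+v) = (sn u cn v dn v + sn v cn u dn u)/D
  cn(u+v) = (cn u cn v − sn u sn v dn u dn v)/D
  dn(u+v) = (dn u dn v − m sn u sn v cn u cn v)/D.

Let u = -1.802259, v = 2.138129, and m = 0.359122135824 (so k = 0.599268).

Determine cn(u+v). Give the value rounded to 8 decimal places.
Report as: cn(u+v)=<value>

cn(u+v)=0.94485103

sn u = -0.9991309851792103, cn u = -0.04168062445334226, dn u = 0.8009380487208281
sn v = 0.9513164357941724, cn v = -0.308215896715066, dn v = 0.8215798218762925
m = k² = 0.359122135824
D = 1 − m·sn²u·sn²v = 0.6755580293716558
cn(u+v) = (cn u·cn v − sn u·sn v·dn u·dn v)/D = 0.6383017012229681/0.6755580293716558 = 0.9448510319930024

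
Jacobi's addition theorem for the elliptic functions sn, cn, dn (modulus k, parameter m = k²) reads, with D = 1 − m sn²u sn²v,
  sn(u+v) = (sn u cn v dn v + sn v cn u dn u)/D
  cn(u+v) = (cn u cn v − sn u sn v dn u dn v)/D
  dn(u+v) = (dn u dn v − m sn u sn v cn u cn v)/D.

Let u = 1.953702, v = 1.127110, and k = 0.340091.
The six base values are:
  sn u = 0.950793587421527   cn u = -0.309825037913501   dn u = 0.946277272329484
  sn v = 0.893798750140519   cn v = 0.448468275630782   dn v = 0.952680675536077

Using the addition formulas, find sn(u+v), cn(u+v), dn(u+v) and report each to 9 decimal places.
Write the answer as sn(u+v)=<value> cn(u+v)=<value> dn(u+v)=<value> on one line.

sn(u+v)=0.157320469 cn(u+v)=-0.987547604 dn(u+v)=0.998567674

m = k² = 0.115661888281
D = 1 − m·sn²u·sn²v = 0.9164700440685262
sn(u+v) = (sn u·cn v·dn v + sn v·cn u·dn u)/D = 0.1441794969524953/0.9164700440685262 = 0.1573204687765166
cn(u+v) = (cn u·cn v − sn u·sn v·dn u·dn v)/D = -0.9050577961287841/0.9164700440685262 = -0.987547603968506
dn(u+v) = (dn u·dn v − m·sn u·sn v·cn u·cn v)/D = 0.9151573601723262/0.9164700440685262 = 0.9985676739739659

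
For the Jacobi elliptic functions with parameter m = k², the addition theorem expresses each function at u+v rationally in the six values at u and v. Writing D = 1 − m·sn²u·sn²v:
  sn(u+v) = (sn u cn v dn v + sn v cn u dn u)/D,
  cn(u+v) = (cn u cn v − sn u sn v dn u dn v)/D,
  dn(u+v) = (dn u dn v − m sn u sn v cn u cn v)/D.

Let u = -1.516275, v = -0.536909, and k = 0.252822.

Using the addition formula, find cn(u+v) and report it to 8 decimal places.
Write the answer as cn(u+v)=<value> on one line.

cn(u+v)=-0.42816333

sn u = -0.9969630587571124, cn u = 0.0778759235814414, dn u = 0.9677131202296747
sn v = -0.510145322256831, cn v = 0.8600882223234277, dn v = 0.9916477204990174
m = k² = 0.063918963684
D = 1 − m·sn²u·sn²v = 0.9834660859587828
cn(u+v) = (cn u·cn v − sn u·sn v·dn u·dn v)/D = -0.421084113310607/0.9834660859587828 = -0.4281633289876909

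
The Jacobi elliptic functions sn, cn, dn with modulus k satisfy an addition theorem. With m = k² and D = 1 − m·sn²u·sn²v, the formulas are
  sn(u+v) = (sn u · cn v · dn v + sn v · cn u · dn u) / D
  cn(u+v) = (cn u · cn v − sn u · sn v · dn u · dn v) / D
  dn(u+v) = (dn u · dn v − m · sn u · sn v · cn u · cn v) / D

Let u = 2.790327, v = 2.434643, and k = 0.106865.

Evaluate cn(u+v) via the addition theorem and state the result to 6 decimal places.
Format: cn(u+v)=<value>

sn u = 0.3524673465271376, cn u = -0.9358241125511346, dn u = 0.9992903685012644
sn v = 0.6558792668832922, cn v = -0.7548658074602632, dn v = 0.9975406340110307
m = k² = 0.011420128225
D = 1 − m·sn²u·sn²v = 0.9993896814594087
cn(u+v) = (cn u·cn v − sn u·sn v·dn u·dn v)/D = 0.4759777923046438/0.9993896814594087 = 0.4762684677808295

cn(u+v)=0.476268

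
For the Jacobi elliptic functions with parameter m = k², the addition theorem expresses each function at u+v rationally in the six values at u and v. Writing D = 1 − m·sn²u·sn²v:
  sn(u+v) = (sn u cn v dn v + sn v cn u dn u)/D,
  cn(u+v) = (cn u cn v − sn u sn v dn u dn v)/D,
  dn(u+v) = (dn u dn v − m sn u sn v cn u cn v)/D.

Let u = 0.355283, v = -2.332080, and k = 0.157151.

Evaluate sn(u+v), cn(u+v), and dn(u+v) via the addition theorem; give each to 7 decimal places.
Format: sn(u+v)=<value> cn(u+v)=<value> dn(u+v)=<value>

sn(u+v)=-0.9243423 cn(u+v)=-0.3815642 dn(u+v)=0.9893933

sn u = 0.3476869787158145, cn u = 0.9376106680448281, dn u = 0.9985061545794545
sn v = -0.7359981586099247, cn v = -0.6769835378521402, dn v = 0.9932885310477014
m = k² = 0.024696436801
D = 1 − m·sn²u·sn²v = 0.9983827967490854
sn(u+v) = (sn u·cn v·dn v + sn v·cn u·dn u)/D = -0.9228474790915745/0.9983827967490854 = -0.9243423285101991
cn(u+v) = (cn u·cn v − sn u·sn v·dn u·dn v)/D = -0.380947160612665/0.9983827967490854 = -0.3815642275218461
dn(u+v) = (dn u·dn v − m·sn u·sn v·cn u·cn v)/D = 0.9877932733792004/0.9983827967490854 = 0.9893933234783628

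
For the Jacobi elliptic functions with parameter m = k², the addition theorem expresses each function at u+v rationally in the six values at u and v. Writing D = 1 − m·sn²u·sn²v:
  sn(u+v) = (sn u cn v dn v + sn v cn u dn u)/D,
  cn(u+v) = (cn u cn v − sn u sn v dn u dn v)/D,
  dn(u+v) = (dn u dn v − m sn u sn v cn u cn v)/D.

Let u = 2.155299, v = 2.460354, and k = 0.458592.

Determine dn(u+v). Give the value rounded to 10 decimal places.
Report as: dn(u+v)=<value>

sn u = 0.9050180581935539, cn u = -0.4253731471820585, dn u = 0.9098058828818461
sn v = 0.7510420005766976, cn v = -0.6602544307838848, dn v = 0.9388149908728297
m = k² = 0.210306622464
D = 1 − m·sn²u·sn²v = 0.9028381247822057
dn(u+v) = (dn u·dn v − m·sn u·sn v·cn u·cn v)/D = 0.813992150643892/0.9028381247822057 = 0.901592576011623

dn(u+v)=0.9015925760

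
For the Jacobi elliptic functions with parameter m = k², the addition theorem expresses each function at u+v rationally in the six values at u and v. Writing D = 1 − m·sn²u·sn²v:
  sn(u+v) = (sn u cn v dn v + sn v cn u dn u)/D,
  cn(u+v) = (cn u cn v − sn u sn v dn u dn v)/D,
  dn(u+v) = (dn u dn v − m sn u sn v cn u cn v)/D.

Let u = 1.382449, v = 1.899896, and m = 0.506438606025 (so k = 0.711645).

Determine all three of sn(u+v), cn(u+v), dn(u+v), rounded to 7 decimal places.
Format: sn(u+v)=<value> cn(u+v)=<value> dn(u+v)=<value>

sn(u+v)=0.4169152 cn(u+v)=-0.9089454 dn(u+v)=0.9549721

sn u = 0.9422448646018658, cn u = 0.334924790261055, dn u = 0.7418699007868853
sn v = 0.999598571899195, cn v = -0.0283318735188804, dn v = 0.7028285066364168
m = k² = 0.506438606025
D = 1 − m·sn²u·sn²v = 0.550731864709748
sn(u+v) = (sn u·cn v·dn v + sn v·cn u·dn u)/D = 0.2296084756279676/0.550731864709748 = 0.4169151820350508
cn(u+v) = (cn u·cn v − sn u·sn v·dn u·dn v)/D = -0.5005851922764767/0.550731864709748 = -0.9089453949433268
dn(u+v) = (dn u·dn v − m·sn u·sn v·cn u·cn v)/D = 0.5259335672132126/0.550731864709748 = 0.9549721033308925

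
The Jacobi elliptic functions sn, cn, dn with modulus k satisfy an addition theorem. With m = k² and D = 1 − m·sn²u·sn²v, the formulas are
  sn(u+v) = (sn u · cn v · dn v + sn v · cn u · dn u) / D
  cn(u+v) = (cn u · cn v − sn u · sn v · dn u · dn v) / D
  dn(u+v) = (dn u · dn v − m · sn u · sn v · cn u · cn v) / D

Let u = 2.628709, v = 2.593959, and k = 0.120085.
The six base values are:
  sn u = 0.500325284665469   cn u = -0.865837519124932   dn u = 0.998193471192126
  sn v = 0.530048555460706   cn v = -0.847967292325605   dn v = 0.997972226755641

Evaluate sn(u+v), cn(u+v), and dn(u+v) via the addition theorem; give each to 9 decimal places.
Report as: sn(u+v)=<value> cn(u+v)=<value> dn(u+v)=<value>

sn(u+v)=-0.882400931 cn(u+v)=0.470498244 dn(u+v)=0.994370061

m = k² = 0.014420407225
D = 1 − m·sn²u·sn²v = 0.9989858230456638
sn(u+v) = (sn u·cn v·dn v + sn v·cn u·dn u)/D = -0.8815060202079177/0.9989858230456638 = -0.8824009308965178
cn(u+v) = (cn u·cn v − sn u·sn v·dn u·dn v)/D = 0.4700210750417692/0.9989858230456638 = 0.4704982435174002
dn(u+v) = (dn u·dn v − m·sn u·sn v·cn u·cn v)/D = 0.993361593739587/0.9989858230456638 = 0.9943700609394737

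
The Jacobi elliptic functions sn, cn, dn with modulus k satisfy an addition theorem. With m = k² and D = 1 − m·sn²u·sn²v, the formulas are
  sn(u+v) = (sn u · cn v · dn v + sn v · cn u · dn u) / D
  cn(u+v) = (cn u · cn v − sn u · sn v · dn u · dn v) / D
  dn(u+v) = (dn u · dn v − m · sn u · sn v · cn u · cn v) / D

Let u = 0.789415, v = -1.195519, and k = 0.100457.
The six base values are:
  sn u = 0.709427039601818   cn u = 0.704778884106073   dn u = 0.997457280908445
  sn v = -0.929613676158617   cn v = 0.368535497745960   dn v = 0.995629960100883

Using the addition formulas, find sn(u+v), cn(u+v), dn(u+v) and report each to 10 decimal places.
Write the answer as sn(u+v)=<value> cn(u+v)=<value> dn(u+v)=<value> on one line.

m = k² = 0.010091608849
D = 1 − m·sn²u·sn²v = 0.9956108452580745
sn(u+v) = (sn u·cn v·dn v + sn v·cn u·dn u)/D = -0.393199666366564/0.9956108452580745 = -0.3949330888060403
cn(u+v) = (cn u·cn v − sn u·sn v·dn u·dn v)/D = 0.9146775265440386/0.9956108452580745 = 0.9187098863983778
dn(u+v) = (dn u·dn v − m·sn u·sn v·cn u·cn v)/D = 0.9948269860350244/0.9956108452580745 = 0.9992126851301555

sn(u+v)=-0.3949330888 cn(u+v)=0.9187098864 dn(u+v)=0.9992126851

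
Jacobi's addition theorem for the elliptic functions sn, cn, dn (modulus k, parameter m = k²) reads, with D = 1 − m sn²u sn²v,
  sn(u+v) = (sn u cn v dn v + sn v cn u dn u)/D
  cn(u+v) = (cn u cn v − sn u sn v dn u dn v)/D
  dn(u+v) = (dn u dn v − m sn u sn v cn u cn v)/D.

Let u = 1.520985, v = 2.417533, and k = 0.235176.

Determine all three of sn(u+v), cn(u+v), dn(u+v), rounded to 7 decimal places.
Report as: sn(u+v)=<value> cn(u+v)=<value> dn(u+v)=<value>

sn(u+v)=-0.6806015 cn(u+v)=-0.7326538 dn(u+v)=0.9871071

sn u = 0.9975362298154586, cn u = 0.07015319098630148, dn u = 0.9720928167991804
sn v = 0.6926706312920577, cn v = -0.7212540443875945, dn v = 0.986642665896833
m = k² = 0.055307750976
D = 1 − m·sn²u·sn²v = 0.9735943475309252
sn(u+v) = (sn u·cn v·dn v + sn v·cn u·dn u)/D = -0.6626297851753276/0.9735943475309252 = -0.6806015121757678
cn(u+v) = (cn u·cn v − sn u·sn v·dn u·dn v)/D = -0.7133075923769962/0.9735943475309252 = -0.7326537938372108
dn(u+v) = (dn u·dn v − m·sn u·sn v·cn u·cn v)/D = 0.9610418950381846/0.9735943475309252 = 0.9871071021266977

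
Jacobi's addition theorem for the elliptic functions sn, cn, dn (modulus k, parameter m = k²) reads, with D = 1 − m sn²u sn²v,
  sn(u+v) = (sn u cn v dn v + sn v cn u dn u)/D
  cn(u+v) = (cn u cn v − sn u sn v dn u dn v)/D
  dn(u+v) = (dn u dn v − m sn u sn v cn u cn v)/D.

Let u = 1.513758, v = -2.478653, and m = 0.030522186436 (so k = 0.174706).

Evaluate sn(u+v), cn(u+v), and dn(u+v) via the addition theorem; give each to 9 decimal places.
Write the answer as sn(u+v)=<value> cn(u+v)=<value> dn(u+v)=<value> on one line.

sn(u+v)=-0.819825389 cn(u+v)=0.572613597 dn(u+v)=0.989689659

sn u = 0.9976772237671053, cn u = 0.068118699168153, dn u = 0.9846925618214191
sn v = -0.633315798913552, cn v = -0.7738934673755099, dn v = 0.993860095678251
m = k² = 0.030522186436
D = 1 − m·sn²u·sn²v = 0.987814695097166
sn(u+v) = (sn u·cn v·dn v + sn v·cn u·dn u)/D = -0.8098355667318012/0.987814695097166 = -0.8198253890646384
cn(u+v) = (cn u·cn v − sn u·sn v·dn u·dn v)/D = 0.5656361257081175/0.987814695097166 = 0.5726135969788128
dn(u+v) = (dn u·dn v − m·sn u·sn v·cn u·cn v)/D = 0.9776299888310638/0.987814695097166 = 0.9896896590862111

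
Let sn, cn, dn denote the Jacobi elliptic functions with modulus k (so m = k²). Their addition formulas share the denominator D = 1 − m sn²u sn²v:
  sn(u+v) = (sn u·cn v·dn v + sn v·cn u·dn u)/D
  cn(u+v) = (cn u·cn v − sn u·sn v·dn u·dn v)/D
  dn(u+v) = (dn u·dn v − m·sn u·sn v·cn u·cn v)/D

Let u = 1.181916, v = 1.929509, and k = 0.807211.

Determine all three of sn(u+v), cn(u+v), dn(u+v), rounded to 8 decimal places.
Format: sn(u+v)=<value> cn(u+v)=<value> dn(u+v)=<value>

sn(u+v)=0.74440175 cn(u+v)=-0.66773201 dn(u+v)=0.79933227

sn u = 0.865918199301703, cn u = 0.5001856376567566, dn u = 0.7151424914869322
sn v = 0.9988815409851768, cn v = 0.04728284127544089, dn v = 0.5914956795222459
m = k² = 0.651589598521
D = 1 − m·sn²u·sn²v = 0.5125210657154782
sn(u+v) = (sn u·cn v·dn v + sn v·cn u·dn u)/D = 0.3815215765057405/0.5125210657154782 = 0.7444017466348184
cn(u+v) = (cn u·cn v − sn u·sn v·dn u·dn v)/D = -0.3422267223095004/0.5125210657154782 = -0.6677320118183879
dn(u+v) = (dn u·dn v − m·sn u·sn v·cn u·cn v)/D = 0.4096746260339537/0.5125210657154782 = 0.7993322683469585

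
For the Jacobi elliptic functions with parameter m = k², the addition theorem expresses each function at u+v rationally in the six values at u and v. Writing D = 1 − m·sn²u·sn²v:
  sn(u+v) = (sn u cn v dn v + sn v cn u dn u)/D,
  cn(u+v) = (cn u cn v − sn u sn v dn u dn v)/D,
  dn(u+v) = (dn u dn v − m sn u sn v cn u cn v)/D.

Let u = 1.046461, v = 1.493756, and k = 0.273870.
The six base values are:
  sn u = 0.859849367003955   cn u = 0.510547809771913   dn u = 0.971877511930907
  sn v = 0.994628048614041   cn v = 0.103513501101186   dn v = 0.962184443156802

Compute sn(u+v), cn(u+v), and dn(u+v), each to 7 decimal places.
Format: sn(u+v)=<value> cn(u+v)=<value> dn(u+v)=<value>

m = k² = 0.0750047769
D = 1 − m·sn²u·sn²v = 0.9451400913882852
sn(u+v) = (sn u·cn v·dn v + sn v·cn u·dn u)/D = 0.5791646331235266/0.9451400913882852 = 0.6127817858967454
cn(u+v) = (cn u·cn v − sn u·sn v·dn u·dn v)/D = -0.7468990026023244/0.9451400913882852 = -0.7902521641053539
dn(u+v) = (dn u·dn v − m·sn u·sn v·cn u·cn v)/D = 0.9317353779943733/0.9451400913882852 = 0.985817220625757

sn(u+v)=0.6127818 cn(u+v)=-0.7902522 dn(u+v)=0.9858172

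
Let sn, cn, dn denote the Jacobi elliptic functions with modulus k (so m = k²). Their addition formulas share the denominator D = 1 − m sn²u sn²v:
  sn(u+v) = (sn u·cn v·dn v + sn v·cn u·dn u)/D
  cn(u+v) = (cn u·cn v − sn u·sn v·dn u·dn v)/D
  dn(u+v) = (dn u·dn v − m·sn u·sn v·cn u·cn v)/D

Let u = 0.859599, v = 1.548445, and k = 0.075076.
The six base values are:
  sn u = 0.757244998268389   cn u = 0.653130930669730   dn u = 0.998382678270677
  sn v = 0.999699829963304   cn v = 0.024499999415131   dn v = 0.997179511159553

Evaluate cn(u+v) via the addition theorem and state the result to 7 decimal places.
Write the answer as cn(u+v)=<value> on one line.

cn(u+v)=-0.7400504

m = k² = 0.005636405776
D = 1 − m·sn²u·sn²v = 0.9967699122954825
cn(u+v) = (cn u·cn v − sn u·sn v·dn u·dn v)/D = -0.7376599406978093/0.9967699122954825 = -0.7400503682931567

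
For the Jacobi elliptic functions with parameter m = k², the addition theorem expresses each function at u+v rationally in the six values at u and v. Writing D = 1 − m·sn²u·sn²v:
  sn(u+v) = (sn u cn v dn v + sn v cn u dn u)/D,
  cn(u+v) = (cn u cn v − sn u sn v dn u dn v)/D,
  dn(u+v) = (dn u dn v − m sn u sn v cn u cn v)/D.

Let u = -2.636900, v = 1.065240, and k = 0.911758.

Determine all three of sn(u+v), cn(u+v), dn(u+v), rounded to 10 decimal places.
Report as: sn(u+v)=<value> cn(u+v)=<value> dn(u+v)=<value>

sn(u+v)=-0.9431320423 cn(u+v)=0.3324183369 dn(u+v)=0.5104487378

sn u = -0.9921236649793727, cn u = -0.1252622584336457, dn u = 0.4263109364775752
sn v = 0.8036072310747643, cn v = 0.5951599937532347, dn v = 0.6805568054370334
m = k² = 0.831302650564
D = 1 − m·sn²u·sn²v = 0.4715809632546167
sn(u+v) = (sn u·cn v·dn v + sn v·cn u·dn u)/D = -0.444763117003324/0.4715809632546167 = -0.9431320423407059
cn(u+v) = (cn u·cn v − sn u·sn v·dn u·dn v)/D = 0.1567621595208475/0.4715809632546167 = 0.3324183369043425
dn(u+v) = (dn u·dn v − m·sn u·sn v·cn u·cn v)/D = 0.2407179074787518/0.4715809632546167 = 0.5104487378316479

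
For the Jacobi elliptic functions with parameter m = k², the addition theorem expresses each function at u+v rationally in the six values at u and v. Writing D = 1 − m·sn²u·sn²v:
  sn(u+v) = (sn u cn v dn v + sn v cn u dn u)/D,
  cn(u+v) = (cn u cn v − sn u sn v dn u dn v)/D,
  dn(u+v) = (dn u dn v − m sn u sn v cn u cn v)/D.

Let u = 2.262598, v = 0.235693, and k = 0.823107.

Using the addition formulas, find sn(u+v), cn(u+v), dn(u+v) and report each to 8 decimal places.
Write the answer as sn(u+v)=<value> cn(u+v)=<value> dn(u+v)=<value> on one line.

sn u = 0.9921840625369933, cn u = -0.1247829557575386, dn u = 0.5770997782273676
sn v = 0.2320975121922026, cn v = 0.9726925232745394, dn v = 0.9815820409370222
m = k² = 0.677505133449
D = 1 − m·sn²u·sn²v = 0.9640715853491178
sn(u+v) = (sn u·cn v·dn v + sn v·cn u·dn u)/D = 0.9306011746706456/0.9640715853491178 = 0.965282235067273
cn(u+v) = (cn u·cn v − sn u·sn v·dn u·dn v)/D = -0.251824294656365/0.9640715853491178 = -0.2612091243879699
dn(u+v) = (dn u·dn v − m·sn u·sn v·cn u·cn v)/D = 0.5854075596525592/0.9640715853491178 = 0.6072241610985417

sn(u+v)=0.96528224 cn(u+v)=-0.26120912 dn(u+v)=0.60722416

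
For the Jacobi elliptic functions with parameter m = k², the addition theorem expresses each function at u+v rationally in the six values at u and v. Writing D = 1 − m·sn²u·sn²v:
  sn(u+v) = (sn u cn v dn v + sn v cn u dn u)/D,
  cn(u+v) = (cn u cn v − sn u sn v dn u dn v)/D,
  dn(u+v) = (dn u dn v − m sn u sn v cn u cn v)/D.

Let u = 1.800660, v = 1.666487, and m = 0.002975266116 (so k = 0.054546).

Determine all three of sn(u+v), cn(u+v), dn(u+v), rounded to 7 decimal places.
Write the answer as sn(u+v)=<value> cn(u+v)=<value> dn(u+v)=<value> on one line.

sn u = 0.974039257189128, cn u = -0.226379163030637, dn u = 0.9985876070280531
sn v = 0.9955495099829208, cn v = -0.0942399765108541, dn v = 0.9985244903043747
m = k² = 0.002975266116
D = 1 − m·sn²u·sn²v = 0.9972022786065142
sn(u+v) = (sn u·cn v·dn v + sn v·cn u·dn u)/D = -0.3167113460822997/0.9972022786065142 = -0.3175999021230384
cn(u+v) = (cn u·cn v − sn u·sn v·dn u·dn v)/D = -0.9455719474057813/0.9972022786065142 = -0.9482248162600663
dn(u+v) = (dn u·dn v − m·sn u·sn v·cn u·cn v)/D = 0.9970526300986717/0.9972022786065142 = 0.9998499316427038

sn(u+v)=-0.3175999 cn(u+v)=-0.9482248 dn(u+v)=0.9998499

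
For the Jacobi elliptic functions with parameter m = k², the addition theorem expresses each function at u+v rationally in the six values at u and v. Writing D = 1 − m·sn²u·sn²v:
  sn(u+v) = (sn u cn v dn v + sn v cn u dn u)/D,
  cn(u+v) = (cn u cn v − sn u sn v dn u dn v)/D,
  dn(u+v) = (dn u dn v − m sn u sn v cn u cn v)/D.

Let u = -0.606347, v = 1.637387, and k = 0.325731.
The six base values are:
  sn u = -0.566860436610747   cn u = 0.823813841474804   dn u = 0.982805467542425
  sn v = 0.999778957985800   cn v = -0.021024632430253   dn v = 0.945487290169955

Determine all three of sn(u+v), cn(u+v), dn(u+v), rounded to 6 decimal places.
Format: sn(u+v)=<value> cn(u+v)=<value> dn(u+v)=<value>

sn(u+v)=0.849694 cn(u+v)=0.527276 dn(u+v)=0.960936

m = k² = 0.106100684361
D = 1 − m·sn²u·sn²v = 0.9659216575188417
sn(u+v) = (sn u·cn v·dn v + sn v·cn u·dn u)/D = 0.8207381293300369/0.9659216575188417 = 0.8496943027846202
cn(u+v) = (cn u·cn v − sn u·sn v·dn u·dn v)/D = 0.5093069521691002/0.9659216575188417 = 0.5272756317291347
dn(u+v) = (dn u·dn v − m·sn u·sn v·cn u·cn v)/D = 0.9281885865533301/0.9659216575188417 = 0.9609356818207842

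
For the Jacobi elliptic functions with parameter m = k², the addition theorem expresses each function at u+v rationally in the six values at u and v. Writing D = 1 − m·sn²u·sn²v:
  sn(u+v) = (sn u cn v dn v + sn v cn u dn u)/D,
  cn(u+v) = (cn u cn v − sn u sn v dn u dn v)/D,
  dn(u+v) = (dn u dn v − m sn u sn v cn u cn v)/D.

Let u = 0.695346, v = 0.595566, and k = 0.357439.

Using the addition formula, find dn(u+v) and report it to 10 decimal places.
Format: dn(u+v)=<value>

dn(u+v)=0.9403864109

sn u = 0.6356580028241573, cn u = 0.7719707918345121, dn u = 0.9738460289489861
sn v = 0.557509743185962, cn v = 0.8301703959144308, dn v = 0.9799434603016659
m = k² = 0.127762638721
D = 1 − m·sn²u·sn²v = 0.983954404702808
dn(u+v) = (dn u·dn v − m·sn u·sn v·cn u·cn v)/D = 0.9252973510903947/0.983954404702808 = 0.9403864108620664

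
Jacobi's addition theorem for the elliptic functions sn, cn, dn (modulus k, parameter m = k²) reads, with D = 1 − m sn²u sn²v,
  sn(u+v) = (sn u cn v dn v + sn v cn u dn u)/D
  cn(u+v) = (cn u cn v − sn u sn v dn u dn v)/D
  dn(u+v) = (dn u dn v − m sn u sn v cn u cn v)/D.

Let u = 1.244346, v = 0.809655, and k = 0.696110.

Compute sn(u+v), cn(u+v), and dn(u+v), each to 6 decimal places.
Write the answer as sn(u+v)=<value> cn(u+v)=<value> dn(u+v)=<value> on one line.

sn(u+v)=0.988269 cn(u+v)=-0.152721 dn(u+v)=0.725764

sn u = 0.9045444113530429, cn u = 0.4263794177607277, dn u = 0.7768688751633316
sn v = 0.6978356155601323, cn v = 0.716257951897088, dn v = 0.8740864755407243
m = k² = 0.4845691321
D = 1 − m·sn²u·sn²v = 0.8069268880910468
sn(u+v) = (sn u·cn v·dn v + sn v·cn u·dn u)/D = 0.7974610722245026/0.8069268880910468 = 0.9882693017096784
cn(u+v) = (cn u·cn v − sn u·sn v·dn u·dn v)/D = -0.1232349017561478/0.8069268880910468 = -0.1527212732341657
dn(u+v) = (dn u·dn v − m·sn u·sn v·cn u·cn v)/D = 0.5856381922473556/0.8069268880910468 = 0.7257636359507172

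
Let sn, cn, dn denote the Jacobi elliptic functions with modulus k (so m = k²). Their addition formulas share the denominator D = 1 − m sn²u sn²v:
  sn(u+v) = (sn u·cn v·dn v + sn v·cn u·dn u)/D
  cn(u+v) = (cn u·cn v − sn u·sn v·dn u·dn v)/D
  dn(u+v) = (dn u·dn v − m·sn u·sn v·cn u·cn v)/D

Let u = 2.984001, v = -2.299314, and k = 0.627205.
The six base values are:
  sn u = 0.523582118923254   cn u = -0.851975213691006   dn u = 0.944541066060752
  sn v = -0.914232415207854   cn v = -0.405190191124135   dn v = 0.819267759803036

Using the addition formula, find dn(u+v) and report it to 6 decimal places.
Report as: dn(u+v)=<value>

dn(u+v)=0.921937

m = k² = 0.393386112025
D = 1 − m·sn²u·sn²v = 0.9098632556583202
dn(u+v) = (dn u·dn v − m·sn u·sn v·cn u·cn v)/D = 0.838836978356216/0.9098632556583202 = 0.9219374154738077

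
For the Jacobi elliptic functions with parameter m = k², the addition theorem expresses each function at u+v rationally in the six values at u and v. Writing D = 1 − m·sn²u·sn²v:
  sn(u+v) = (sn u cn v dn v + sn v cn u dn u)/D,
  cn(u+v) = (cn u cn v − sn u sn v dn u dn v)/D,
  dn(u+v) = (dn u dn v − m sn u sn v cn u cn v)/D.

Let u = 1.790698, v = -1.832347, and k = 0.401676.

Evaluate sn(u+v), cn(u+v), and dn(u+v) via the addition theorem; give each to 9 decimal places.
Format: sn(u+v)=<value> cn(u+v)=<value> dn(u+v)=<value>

sn u = 0.9905615532133074, cn u = -0.1370686298743808, dn u = 0.9174353840900793
sn v = -0.9845987448720458, cn v = -0.1748293785277293, dn v = 0.9184704179811334
m = k² = 0.161343608976
D = 1 − m·sn²u·sn²v = 0.8465265492491936
sn(u+v) = (sn u·cn v·dn v + sn v·cn u·dn u)/D = -0.03524514954886364/0.8465265492491936 = -0.04163501969326712
cn(u+v) = (cn u·cn v − sn u·sn v·dn u·dn v)/D = 0.8457925147558505/0.8465265492491936 = 0.9991328866247679
dn(u+v) = (dn u·dn v − m·sn u·sn v·cn u·cn v)/D = 0.8464081605433446/0.8465265492491936 = 0.9998601476752809

sn(u+v)=-0.041635020 cn(u+v)=0.999132887 dn(u+v)=0.999860148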